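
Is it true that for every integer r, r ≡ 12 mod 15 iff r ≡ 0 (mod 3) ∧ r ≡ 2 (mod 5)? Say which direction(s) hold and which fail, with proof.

Forward direction. Suppose r ≡ 12 (mod 15); write r = 15j + 12. Since 3 ∣ 15, reducing mod 3 gives r ≡ 12 ≡ 0 (mod 3); since 5 ∣ 15, reducing mod 5 gives r ≡ 12 ≡ 2 (mod 5).

Converse. If r ≡ 0 (mod 3) and r ≡ 2 (mod 5), then by the Chinese remainder theorem r ≡ 12 (mod 15). This is exactly r ≡ 12 (mod 15).

Both directions hold.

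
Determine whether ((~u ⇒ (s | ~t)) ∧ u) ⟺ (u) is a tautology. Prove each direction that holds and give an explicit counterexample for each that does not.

Both implications hold.

Forward direction. Assume the antecedent. If t is true, the antecedent forces (t = T, u = T, s = F) or (t = T, u = T, s = T), and u holds there. If t is false, the antecedent forces (t = F, u = T, s = F) or (t = F, u = T, s = T), and u holds there. Either way u holds.

Converse. Assume the antecedent. If t is true, the antecedent forces (t = T, u = T, s = F) or (t = T, u = T, s = T), and (~u ⇒ (s | ~t)) ∧ u holds there. If t is false, the antecedent forces (t = F, u = T, s = F) or (t = F, u = T, s = T), and (~u ⇒ (s | ~t)) ∧ u holds there. Either way (~u ⇒ (s | ~t)) ∧ u holds.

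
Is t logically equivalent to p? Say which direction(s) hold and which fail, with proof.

(⟹) This fails. Under t = T, p = F, the left side is true but the right side is false.

(⟸) This fails. Under t = F, p = T, the left side is false but the right side is true.

Both directions fail.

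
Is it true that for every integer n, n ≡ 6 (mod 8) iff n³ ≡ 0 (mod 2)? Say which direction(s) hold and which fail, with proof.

(⟹) Suppose n ≡ 6 (mod 8). Then n³ ≡ 6³ = 216 (mod 8), and since 2 ∣ 8, also n³ ≡ 0 (mod 2).

(⟸) This fails: take n = 0. Then 0³ = 0 ≡ 0 (mod 2), yet 0 ≡ 0 (mod 8), not 6.

Only the forward direction holds.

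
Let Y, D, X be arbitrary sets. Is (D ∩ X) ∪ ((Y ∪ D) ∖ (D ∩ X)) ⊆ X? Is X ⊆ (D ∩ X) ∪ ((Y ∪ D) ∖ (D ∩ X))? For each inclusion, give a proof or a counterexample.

(⊆) This inclusion fails. Take Y = {1}, D = ∅, X = ∅; then 1 ∈ (D ∩ X) ∪ ((Y ∪ D) ∖ (D ∩ X)) but 1 ∉ X.

(⊇) This inclusion fails. Take Y = ∅, D = ∅, X = {1}; then 1 ∈ X but 1 ∉ (D ∩ X) ∪ ((Y ∪ D) ∖ (D ∩ X)).

(⊆) fails and (⊇) fails.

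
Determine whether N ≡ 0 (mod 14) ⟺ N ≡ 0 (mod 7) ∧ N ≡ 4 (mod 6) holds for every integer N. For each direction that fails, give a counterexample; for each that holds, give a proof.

(⇒) This fails: N = 0 gives 0 ≡ 0 (mod 14) but 0 ≡ 0 (mod 6), so the conjunction on the right does not hold.

(⇐) Conversely, if N ≡ 0 (mod 7) and N ≡ 4 (mod 6), then by the Chinese remainder theorem N ≡ 28 (mod 42). Since 28 ≡ 0 (mod 14) and 14 ∣ 42, we get N ≡ 0 (mod 14).

(⇒) fails; (⇐) holds.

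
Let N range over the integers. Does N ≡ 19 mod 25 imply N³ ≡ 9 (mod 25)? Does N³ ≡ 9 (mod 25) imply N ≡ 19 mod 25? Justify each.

The biconditional holds.

[⇐] Suppose N³ ≡ 9 (mod 25). The only residue r in {0, …, 24} with r³ ≡ 9 (mod 25) is r = 19, so N ≡ 19 (mod 25).

[⇒] Suppose N ≡ 19 mod 25. Write N = 25j + 19. Then (25j + 19)³ = 15625j³ + 35625j² + 27075j + 6859 = 25(625j³ + 1425j² + 1083j + 274) + 9, so N³ ≡ 9 (mod 25).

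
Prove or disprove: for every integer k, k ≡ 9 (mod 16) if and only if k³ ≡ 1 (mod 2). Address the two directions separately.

Only the forward implication holds.

Forward direction. Suppose k ≡ 9 (mod 16). Then k³ ≡ 9³ = 729 (mod 16), and since 2 ∣ 16, also k³ ≡ 1 (mod 2).

Converse. This fails: take k = 1. Then 1³ = 1 ≡ 1 (mod 2), yet 1 ≡ 1 (mod 16), not 9.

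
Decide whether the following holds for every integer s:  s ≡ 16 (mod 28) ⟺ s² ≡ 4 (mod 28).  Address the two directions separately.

Forward direction. Suppose s ≡ 16 (mod 28). Write s = 28j + 16. Then (28j + 16)² = 784j² + 896j + 256 = 28(28j² + 32j + 9) + 4, so s² ≡ 4 (mod 28).

Converse. This fails: take s = 2. Then 2² = 4 ≡ 4 (mod 28), yet 2 ≡ 2 (mod 28), not 16.

Only the forward direction holds.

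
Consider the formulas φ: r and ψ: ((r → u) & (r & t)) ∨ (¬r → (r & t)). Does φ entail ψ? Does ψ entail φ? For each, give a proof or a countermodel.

Both directions hold.

(⇐) Assume the antecedent. If r is true, r reduces to true regardless of the other variables. If r is false, the antecedent cannot hold. Either way r holds.

(⇒) Assume the antecedent. If r is true, the consequent reduces to true regardless of the other variables. If r is false, the antecedent cannot hold. Either way the consequent holds.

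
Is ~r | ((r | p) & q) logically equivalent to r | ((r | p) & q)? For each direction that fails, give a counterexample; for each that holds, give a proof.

Forward direction. This fails. Under p = F, q = F, r = F, the left side is true but the right side is false.

Converse. This fails. Under p = F, q = F, r = T, the left side is false but the right side is true.

(⇒) fails and (⇐) fails.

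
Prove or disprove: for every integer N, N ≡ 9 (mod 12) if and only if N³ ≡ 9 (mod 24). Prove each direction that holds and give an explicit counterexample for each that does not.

Not equivalent: only (⇐) holds.

[⇐] The residues r modulo 24 with r³ ≡ 9 (mod 24) are exactly {9}, and each is ≡ 9 (mod 12).

[⇒] This fails: take N = 21. Then 21 ≡ 9 (mod 12), but 21³ = 9261 ≡ 21 (mod 24), not 9.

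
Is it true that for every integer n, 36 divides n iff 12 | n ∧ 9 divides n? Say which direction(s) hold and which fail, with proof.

[⇒] If 36 ∣ n, write n = 36q. Since 36 = 3·12, n = 12·(3q), so 12 ∣ n; and since 36 = 4·9, n = 9·(4q), so 9 ∣ n.

[⇐] Suppose 12 ∣ n and 9 ∣ n. Any common multiple of 12 and 9 is a multiple of their lcm; here lcm(12, 9) = 12·9/gcd(12, 9) = 108/3 = 36, so 36 ∣ n.

Both directions hold; the statement is true.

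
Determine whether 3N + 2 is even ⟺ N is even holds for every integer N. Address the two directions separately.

Equivalent; both directions hold.

Forward direction. Suppose 3N + 2 is even. Since 3 is odd, 3N and N have the same parity, so 3N + 2 ≡ N + 2 (mod 2). As 2 is even, 3N + 2 is even exactly when N is even. Thus N is even.

Converse. Suppose N is even; write N = 2j. Then 3N + 2 = 3·(2j) + 2 = 2·3j + 2, which is even.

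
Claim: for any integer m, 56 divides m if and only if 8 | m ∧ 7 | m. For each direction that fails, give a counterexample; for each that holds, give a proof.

(→) If 56 ∣ m, write m = 56q. Since 56 = 7·8, m = 8·(7q), so 8 ∣ m; and since 56 = 8·7, m = 7·(8q), so 7 ∣ m.

(←) Suppose 8 ∣ m and 7 ∣ m. Any common multiple of 8 and 7 is a multiple of their lcm; here gcd(8, 7) = 1, so lcm(8, 7) = 8·7 = 56, so 56 ∣ m.

Equivalent; both directions hold.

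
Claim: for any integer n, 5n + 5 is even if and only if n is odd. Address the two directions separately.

Forward direction. Suppose 5n + 5 is even. Since 5 is odd, 5n and n have the same parity, so 5n + 5 ≡ n + 5 (mod 2). As 5 is odd, 5n + 5 is even exactly when n is odd. Thus n is odd.

Converse. Suppose n is odd; write n = 2j + 1. Then 5n + 5 = 5·(2j + 1) + 5 = 2·5j + 10, which is even.

Both directions hold.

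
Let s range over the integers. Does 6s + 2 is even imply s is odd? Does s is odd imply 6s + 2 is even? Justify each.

Only the reverse direction holds.

[⇒] This fails: take s = 4. Then 6s + 2 = 26, which is even, yet s = 4 is even, not odd.

[⇐] Suppose s is odd. Since 6 is even, 6s is even for every s, so 6s + 2 has the same parity as 2, which is even. Hence 6s + 2 is even.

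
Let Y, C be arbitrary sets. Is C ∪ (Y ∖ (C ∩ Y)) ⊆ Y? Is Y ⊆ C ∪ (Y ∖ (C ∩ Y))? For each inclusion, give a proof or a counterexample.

Only the reverse inclusion holds.

Forward inclusion. This inclusion fails. Take Y = ∅, C = {1}; then 1 ∈ C ∪ (Y ∖ (C ∩ Y)) but 1 ∉ Y.

Reverse inclusion. Let x ∈ Y. Then either x ∈ Y and x ∉ C; or x ∈ Y ∩ C. In each case x ∈ C ∪ (Y ∖ (C ∩ Y)), so Y ⊆ C ∪ (Y ∖ (C ∩ Y)).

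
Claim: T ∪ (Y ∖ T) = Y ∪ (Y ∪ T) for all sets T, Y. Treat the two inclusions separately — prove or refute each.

Forward inclusion. Let x ∈ T ∪ (Y ∖ T). Then either x ∈ T and x ∉ Y; or x ∈ Y and x ∉ T; or x ∈ T ∩ Y. In each case x ∈ Y ∪ (Y ∪ T), so T ∪ (Y ∖ T) ⊆ Y ∪ (Y ∪ T).

Reverse inclusion. Let x ∈ Y ∪ (Y ∪ T). Then either x ∈ T and x ∉ Y; or x ∈ Y and x ∉ T; or x ∈ T ∩ Y. In each case x ∈ T ∪ (Y ∖ T), so Y ∪ (Y ∪ T) ⊆ T ∪ (Y ∖ T).

Both inclusions hold.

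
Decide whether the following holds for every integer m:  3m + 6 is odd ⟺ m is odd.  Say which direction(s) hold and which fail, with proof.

Equivalent; both directions hold.

(→) Suppose 3m + 6 is odd. Since 3 is odd, 3m and m have the same parity, so 3m + 6 ≡ m + 6 (mod 2). As 6 is even, 3m + 6 is odd exactly when m is odd. Thus m is odd.

(←) Conversely, suppose m is odd; write m = 2j + 1. Then 3m + 6 = 3·(2j + 1) + 6 = 2·3j + 9, which is odd.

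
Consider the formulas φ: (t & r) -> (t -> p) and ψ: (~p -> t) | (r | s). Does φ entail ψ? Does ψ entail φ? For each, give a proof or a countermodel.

(⇒) fails and (⇐) fails.

Forward direction. This fails. Under t = F, r = F, s = F, p = F, the left side is true but the right side is false.

Converse. This fails. Under t = T, r = T, s = F, p = F, the left side is false but the right side is true.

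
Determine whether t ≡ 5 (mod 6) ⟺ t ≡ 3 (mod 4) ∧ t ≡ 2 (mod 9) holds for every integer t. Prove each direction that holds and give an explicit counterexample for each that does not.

(⟸) If t ≡ 3 (mod 4) and t ≡ 2 (mod 9), then by the Chinese remainder theorem t ≡ 11 (mod 36). Since 11 ≡ 5 (mod 6) and 6 ∣ 36, we get t ≡ 5 (mod 6).

(⟹) This fails: t = 35 gives 35 ≡ 5 (mod 6) but 35 ≡ 8 (mod 9), so the conjunction on the right does not hold.

Not equivalent: only (⇐) holds.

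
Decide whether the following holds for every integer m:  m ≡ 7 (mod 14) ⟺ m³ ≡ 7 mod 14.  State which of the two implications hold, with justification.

The biconditional holds.

(⇒) Suppose m ≡ 7 (mod 14). Write m = 14j + 7. Then (14j + 7)³ = 2744j³ + 4116j² + 2058j + 343 = 14(196j³ + 294j² + 147j + 24) + 7, so m³ ≡ 7 (mod 14).

(⇐) Conversely, suppose m³ ≡ 7 (mod 14). The only residue r in {0, …, 13} with r³ ≡ 7 (mod 14) is r = 7, so m ≡ 7 (mod 14).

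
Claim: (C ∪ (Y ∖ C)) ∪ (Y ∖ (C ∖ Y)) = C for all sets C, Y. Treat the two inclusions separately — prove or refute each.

(⊆) This inclusion fails. Take C = ∅, Y = {1}; then 1 ∈ (C ∪ (Y ∖ C)) ∪ (Y ∖ (C ∖ Y)) but 1 ∉ C.

(⊇) Let x ∈ C. Then either x ∈ C and x ∉ Y; or x ∈ C ∩ Y. In each case x ∈ (C ∪ (Y ∖ C)) ∪ (Y ∖ (C ∖ Y)), so C ⊆ (C ∪ (Y ∖ C)) ∪ (Y ∖ (C ∖ Y)).

The sets are not equal: only the reverse inclusion holds.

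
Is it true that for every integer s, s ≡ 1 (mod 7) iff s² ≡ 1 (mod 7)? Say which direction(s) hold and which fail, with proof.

(⟹) Suppose s ≡ 1 (mod 7). Write s = 7j + 1. Then (7j + 1)² = 49j² + 14j + 1 = 7(7j² + 2j) + 1, so s² ≡ 1 (mod 7).

(⟸) This fails: take s = 6. Then 6² = 36 ≡ 1 (mod 7), yet 6 ≡ 6 (mod 7), not 1.

Only the forward direction holds.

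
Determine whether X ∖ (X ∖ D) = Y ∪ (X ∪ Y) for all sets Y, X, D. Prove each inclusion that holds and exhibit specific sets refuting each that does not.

(⊆) holds; (⊇) fails.

(⟸) This inclusion fails. Take Y = {1}, X = ∅, D = ∅; then 1 ∈ Y ∪ (X ∪ Y) but 1 ∉ X ∖ (X ∖ D).

(⟹) Let x ∈ X ∖ (X ∖ D). Then either x ∈ X ∩ D and x ∉ Y; or x ∈ Y ∩ X ∩ D. In each case x ∈ Y ∪ (X ∪ Y), so X ∖ (X ∖ D) ⊆ Y ∪ (X ∪ Y).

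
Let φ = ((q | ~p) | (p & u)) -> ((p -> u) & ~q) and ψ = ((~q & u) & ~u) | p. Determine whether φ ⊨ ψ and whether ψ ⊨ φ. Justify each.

(⇒) This fails. Under q = F, p = F, u = F, the left side is true but the right side is false.

(⇐) This fails. Under q = T, p = T, u = F, the left side is false but the right side is true.

(⇒) fails and (⇐) fails.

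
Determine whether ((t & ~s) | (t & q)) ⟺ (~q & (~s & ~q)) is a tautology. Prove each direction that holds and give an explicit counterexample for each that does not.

(→) This fails. Under q = T, t = T, s = F, the left side is true but the right side is false.

(←) This fails. Under q = F, t = F, s = F, the left side is false but the right side is true.

(⇒) fails and (⇐) fails.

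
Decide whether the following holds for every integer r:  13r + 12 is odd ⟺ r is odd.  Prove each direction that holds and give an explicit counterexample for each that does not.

(⟹) Suppose 13r + 12 is odd. Since 13 is odd, 13r and r have the same parity, so 13r + 12 ≡ r + 12 (mod 2). As 12 is even, 13r + 12 is odd exactly when r is odd. Thus r is odd.

(⟸) Conversely, suppose r is odd; write r = 2j + 1. Then 13r + 12 = 13·(2j + 1) + 12 = 2·13j + 25, which is odd.

Equivalent; both directions hold.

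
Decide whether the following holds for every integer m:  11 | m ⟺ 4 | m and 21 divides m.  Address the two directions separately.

(⟹) This fails: take m = 11. Certainly 11 ∣ 11, but 4 ∤ 11.

(⟸) This fails: take m = 84. Both 4 ∣ 84 and 21 ∣ 84, yet 84 is not a multiple of 11 (since 84 = 7·11 + 7), so 11 ∤ 84.

Neither direction holds.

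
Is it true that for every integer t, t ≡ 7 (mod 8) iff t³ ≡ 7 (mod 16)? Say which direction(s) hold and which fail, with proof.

(⟹) This fails: take t = 15. Then 15 ≡ 7 (mod 8), but 15³ = 3375 ≡ 15 (mod 16), not 7.

(⟸) Conversely, the residues r modulo 16 with r³ ≡ 7 (mod 16) are exactly {7}, and each is ≡ 7 (mod 8).

Not equivalent: only (⇐) holds.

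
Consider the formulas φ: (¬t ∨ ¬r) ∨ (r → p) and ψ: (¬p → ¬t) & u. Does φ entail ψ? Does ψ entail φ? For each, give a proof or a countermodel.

(⟹) This fails. Under t = F, p = F, u = F, r = F, the left side is true but the right side is false.

(⟸) Assume the antecedent. If t is true, the antecedent forces (t = T, p = T, u = T, r = F) or (t = T, p = T, u = T, r = T), and (¬t ∨ ¬r) ∨ (r → p) holds there. If t is false, (¬t ∨ ¬r) ∨ (r → p) reduces to true regardless of the other variables. Either way (¬t ∨ ¬r) ∨ (r → p) holds.

(⇒) fails; (⇐) holds.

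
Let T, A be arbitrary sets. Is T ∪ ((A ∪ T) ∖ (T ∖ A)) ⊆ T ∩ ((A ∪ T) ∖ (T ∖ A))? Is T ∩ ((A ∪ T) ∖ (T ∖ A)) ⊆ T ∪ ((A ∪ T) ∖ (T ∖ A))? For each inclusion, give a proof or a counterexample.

Forward inclusion. This inclusion fails. Take T = {1}, A = ∅; then 1 ∈ T ∪ ((A ∪ T) ∖ (T ∖ A)) but 1 ∉ T ∩ ((A ∪ T) ∖ (T ∖ A)).

Reverse inclusion. Let x ∈ T ∩ ((A ∪ T) ∖ (T ∖ A)). Then x ∈ T ∩ A, from which x ∈ T ∪ ((A ∪ T) ∖ (T ∖ A)).

The sets are not equal: only the reverse inclusion holds.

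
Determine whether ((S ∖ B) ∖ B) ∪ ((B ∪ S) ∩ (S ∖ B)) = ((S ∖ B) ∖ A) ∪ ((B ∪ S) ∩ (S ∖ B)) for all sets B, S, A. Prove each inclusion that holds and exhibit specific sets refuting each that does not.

(⟹) Let x ∈ ((S ∖ B) ∖ B) ∪ ((B ∪ S) ∩ (S ∖ B)). Then either x ∈ S and x ∉ B, A; or x ∈ S ∩ A and x ∉ B. In each case x ∈ ((S ∖ B) ∖ A) ∪ ((B ∪ S) ∩ (S ∖ B)), so ((S ∖ B) ∖ B) ∪ ((B ∪ S) ∩ (S ∖ B)) ⊆ ((S ∖ B) ∖ A) ∪ ((B ∪ S) ∩ (S ∖ B)).

(⟸) Let x ∈ ((S ∖ B) ∖ A) ∪ ((B ∪ S) ∩ (S ∖ B)). Then either x ∈ S and x ∉ B, A; or x ∈ S ∩ A and x ∉ B. In each case x ∈ ((S ∖ B) ∖ B) ∪ ((B ∪ S) ∩ (S ∖ B)), so ((S ∖ B) ∖ A) ∪ ((B ∪ S) ∩ (S ∖ B)) ⊆ ((S ∖ B) ∖ B) ∪ ((B ∪ S) ∩ (S ∖ B)).

Both inclusions hold; the sets are equal.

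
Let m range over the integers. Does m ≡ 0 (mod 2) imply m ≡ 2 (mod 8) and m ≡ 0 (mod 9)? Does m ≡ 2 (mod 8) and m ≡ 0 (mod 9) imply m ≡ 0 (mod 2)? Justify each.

[⇒] This fails: m = 0 gives 0 ≡ 0 (mod 2) but 0 ≡ 0 (mod 8), so the conjunction on the right does not hold.

[⇐] Conversely, if m ≡ 2 (mod 8) and m ≡ 0 (mod 9), then by the Chinese remainder theorem m ≡ 18 (mod 72). Since 18 ≡ 0 (mod 2) and 2 ∣ 72, we get m ≡ 0 (mod 2).

Not equivalent: only (⇐) holds.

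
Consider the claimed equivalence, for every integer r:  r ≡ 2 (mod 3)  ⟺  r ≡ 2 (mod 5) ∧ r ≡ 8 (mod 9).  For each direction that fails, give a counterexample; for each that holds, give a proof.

[⇒] This fails: r = 32 gives 32 ≡ 2 (mod 3) but 32 ≡ 5 (mod 9), so the conjunction on the right does not hold.

[⇐] Conversely, if r ≡ 2 (mod 5) and r ≡ 8 (mod 9), then by the Chinese remainder theorem r ≡ 17 (mod 45). Since 17 ≡ 2 (mod 3) and 3 ∣ 45, we get r ≡ 2 (mod 3).

(⇒) fails; (⇐) holds.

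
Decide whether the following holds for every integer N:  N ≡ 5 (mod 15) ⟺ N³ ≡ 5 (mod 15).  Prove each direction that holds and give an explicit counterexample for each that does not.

(⇒) Suppose N ≡ 5 (mod 15). Write N = 15j + 5. Then (15j + 5)³ = 3375j³ + 3375j² + 1125j + 125 = 15(225j³ + 225j² + 75j + 8) + 5, so N³ ≡ 5 (mod 15).

(⇐) Conversely, suppose N³ ≡ 5 (mod 15). The only residue r in {0, …, 14} with r³ ≡ 5 (mod 15) is r = 5, so N ≡ 5 (mod 15).

The biconditional holds.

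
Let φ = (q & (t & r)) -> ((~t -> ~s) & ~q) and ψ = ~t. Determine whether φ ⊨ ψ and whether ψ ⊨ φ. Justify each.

The forward direction fails; the converse holds.

[⇒] This fails. Under t = T, q = F, s = F, r = F, the left side is true but the right side is false.

[⇐] Assume the antecedent. If t is true, the antecedent cannot hold. If t is false, the consequent reduces to true regardless of the other variables. Either way the consequent holds.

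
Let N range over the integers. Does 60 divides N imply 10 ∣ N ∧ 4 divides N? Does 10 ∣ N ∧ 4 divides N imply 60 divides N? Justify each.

The forward direction holds; the converse fails.

(⇒) If 60 ∣ N, write N = 60q. Since 60 = 6·10, N = 10·(6q), so 10 ∣ N; and since 60 = 15·4, N = 4·(15q), so 4 ∣ N.

(⇐) This fails: take N = 20. Both 10 ∣ 20 and 4 ∣ 20, yet 20 is not a multiple of 60 (since 20 = 0·60 + 20), so 60 ∤ 20.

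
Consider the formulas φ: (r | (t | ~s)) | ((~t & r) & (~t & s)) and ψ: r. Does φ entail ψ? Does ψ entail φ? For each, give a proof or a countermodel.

(⇐) Assume the antecedent. If s is true, the antecedent forces (s = T, t = F, r = T) or (s = T, t = T, r = T), and the consequent holds there. If s is false, the consequent reduces to true regardless of the other variables. Either way the consequent holds.

(⇒) This fails. Under s = F, t = F, r = F, the left side is true but the right side is false.

Not equivalent: only (⇐) holds.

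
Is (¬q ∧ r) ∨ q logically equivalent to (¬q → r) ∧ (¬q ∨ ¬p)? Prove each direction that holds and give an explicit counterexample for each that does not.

Not equivalent: only (⇐) holds.

(⟹) This fails. Under p = T, q = T, r = F, the left side is true but the right side is false.

(⟸) Assume the antecedent. If q is true, (¬q ∧ r) ∨ q reduces to true regardless of the other variables. If q is false, the antecedent forces (p = F, q = F, r = T) or (p = T, q = F, r = T), and (¬q ∧ r) ∨ q holds there. Either way (¬q ∧ r) ∨ q holds.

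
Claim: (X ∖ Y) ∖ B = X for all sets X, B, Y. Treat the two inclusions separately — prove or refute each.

(⟸) This inclusion fails. Take X = {1}, B = {1}, Y = ∅; then 1 ∈ X but 1 ∉ (X ∖ Y) ∖ B.

(⟹) Let x ∈ (X ∖ Y) ∖ B. Then x ∈ X and x ∉ B, Y, from which x ∈ X.

(⊆) holds; (⊇) fails.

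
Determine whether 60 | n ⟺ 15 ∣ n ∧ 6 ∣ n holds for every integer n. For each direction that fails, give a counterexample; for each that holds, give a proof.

Not equivalent: only (⇒) holds.

(⟹) If 60 ∣ n, write n = 60q. Since 60 = 4·15, n = 15·(4q), so 15 ∣ n; and since 60 = 10·6, n = 6·(10q), so 6 ∣ n.

(⟸) This fails: take n = 30. Both 15 ∣ 30 and 6 ∣ 30, yet 30 is not a multiple of 60 (since 30 = 0·60 + 30), so 60 ∤ 30.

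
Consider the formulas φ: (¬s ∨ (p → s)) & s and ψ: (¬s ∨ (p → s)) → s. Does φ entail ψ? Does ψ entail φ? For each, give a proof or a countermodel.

(⟹) Assume the antecedent. If p is true, the antecedent forces (p = T, s = T), and (¬s ∨ (p → s)) → s holds there. If p is false, the antecedent forces (p = F, s = T), and (¬s ∨ (p → s)) → s holds there. Either way (¬s ∨ (p → s)) → s holds.

(⟸) Assume the antecedent. If p is true, the antecedent forces (p = T, s = T), and (¬s ∨ (p → s)) & s holds there. If p is false, the antecedent forces (p = F, s = T), and (¬s ∨ (p → s)) & s holds there. Either way (¬s ∨ (p → s)) & s holds.

Equivalent; both directions hold.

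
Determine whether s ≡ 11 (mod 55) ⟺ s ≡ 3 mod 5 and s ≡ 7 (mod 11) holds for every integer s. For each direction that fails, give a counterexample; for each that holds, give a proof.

Neither direction holds.

(→) This fails: s = 11 gives 11 ≡ 11 (mod 55) but 11 ≡ 1 (mod 5), so the conjunction on the right does not hold.

(←) This fails: s = 18 satisfies both congruences on the right (18 ≡ 3 mod 5 and 18 ≡ 7 mod 11) yet 18 ≡ 18 (mod 55), not 11.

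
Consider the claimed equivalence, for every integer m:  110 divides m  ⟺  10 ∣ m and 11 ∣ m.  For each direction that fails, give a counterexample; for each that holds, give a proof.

Equivalent; both directions hold.

Forward direction. If 110 ∣ m, write m = 110q. Since 110 = 11·10, m = 10·(11q), so 10 ∣ m; and since 110 = 10·11, m = 11·(10q), so 11 ∣ m.

Converse. Suppose 10 ∣ m and 11 ∣ m. Any common multiple of 10 and 11 is a multiple of their lcm; here gcd(10, 11) = 1, so lcm(10, 11) = 10·11 = 110, so 110 ∣ m.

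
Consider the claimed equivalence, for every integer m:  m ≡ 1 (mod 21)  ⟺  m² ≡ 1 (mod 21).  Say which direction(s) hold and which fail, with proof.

(⇒) Suppose m ≡ 1 (mod 21). Write m = 21j + 1. Then (21j + 1)² = 441j² + 42j + 1 = 21(21j² + 2j) + 1, so m² ≡ 1 (mod 21).

(⇐) This fails: take m = 8. Then 8² = 64 ≡ 1 (mod 21), yet 8 ≡ 8 (mod 21), not 1.

The forward direction holds; the converse fails.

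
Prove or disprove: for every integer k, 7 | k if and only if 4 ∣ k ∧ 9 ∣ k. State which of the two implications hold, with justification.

(→) This fails: take k = 7. Certainly 7 ∣ 7, but 4 ∤ 7.

(←) This fails: take k = 36. Both 4 ∣ 36 and 9 ∣ 36, yet 36 is not a multiple of 7 (since 36 = 5·7 + 1), so 7 ∤ 36.

Neither implication holds.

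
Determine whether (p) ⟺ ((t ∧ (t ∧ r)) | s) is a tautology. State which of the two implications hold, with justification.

(⇒) fails and (⇐) fails.

(⇒) This fails. Under r = F, s = F, t = F, p = T, the left side is true but the right side is false.

(⇐) This fails. Under r = F, s = T, t = F, p = F, the left side is false but the right side is true.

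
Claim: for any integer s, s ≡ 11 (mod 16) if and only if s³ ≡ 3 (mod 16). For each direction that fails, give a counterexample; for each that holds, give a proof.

Both directions hold; the statement is true.

(⇒) Suppose s ≡ 11 (mod 16). Write s = 16j + 11. Then (16j + 11)³ = 4096j³ + 8448j² + 5808j + 1331 = 16(256j³ + 528j² + 363j + 83) + 3, so s³ ≡ 3 (mod 16).

(⇐) Conversely, suppose s³ ≡ 3 (mod 16). The only residue r in {0, …, 15} with r³ ≡ 3 (mod 16) is r = 11, so s ≡ 11 (mod 16).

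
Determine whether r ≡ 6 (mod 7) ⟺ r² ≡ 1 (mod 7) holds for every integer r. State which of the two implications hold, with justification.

Only the forward implication holds.

Forward direction. Suppose r ≡ 6 (mod 7). Write r = 7j + 6. Then (7j + 6)² = 49j² + 84j + 36 = 7(7j² + 12j + 5) + 1, so r² ≡ 1 (mod 7).

Converse. This fails: take r = 1. Then 1² = 1 ≡ 1 (mod 7), yet 1 ≡ 1 (mod 7), not 6.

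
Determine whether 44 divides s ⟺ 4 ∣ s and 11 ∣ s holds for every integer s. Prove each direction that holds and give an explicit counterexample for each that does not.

Equivalent; both directions hold.

[⇒] If 44 ∣ s, write s = 44q. Since 44 = 11·4, s = 4·(11q), so 4 ∣ s; and since 44 = 4·11, s = 11·(4q), so 11 ∣ s.

[⇐] Suppose 4 ∣ s and 11 ∣ s. Any common multiple of 4 and 11 is a multiple of their lcm; here gcd(4, 11) = 1, so lcm(4, 11) = 4·11 = 44, so 44 ∣ s.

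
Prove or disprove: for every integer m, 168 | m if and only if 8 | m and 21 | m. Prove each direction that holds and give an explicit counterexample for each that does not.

Forward direction. If 168 ∣ m, write m = 168q. Since 168 = 21·8, m = 8·(21q), so 8 ∣ m; and since 168 = 8·21, m = 21·(8q), so 21 ∣ m.

Converse. Suppose 8 ∣ m and 21 ∣ m. Any common multiple of 8 and 21 is a multiple of their lcm; here gcd(8, 21) = 1, so lcm(8, 21) = 8·21 = 168, so 168 ∣ m.

Equivalent; both directions hold.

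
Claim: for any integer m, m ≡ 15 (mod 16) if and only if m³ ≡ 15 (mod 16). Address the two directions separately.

Converse. Suppose m³ ≡ 15 (mod 16). The only residue r in {0, …, 15} with r³ ≡ 15 (mod 16) is r = 15, so m ≡ 15 (mod 16).

Forward direction. Suppose m ≡ 15 (mod 16). Write m = 16j + 15. Then (16j + 15)³ = 4096j³ + 11520j² + 10800j + 3375 = 16(256j³ + 720j² + 675j + 210) + 15, so m³ ≡ 15 (mod 16).

Both directions hold; the statement is true.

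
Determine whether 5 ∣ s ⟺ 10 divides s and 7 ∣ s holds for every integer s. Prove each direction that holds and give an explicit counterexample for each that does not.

[⇒] This fails: take s = 5. Certainly 5 ∣ 5, but 10 ∤ 5.

[⇐] Suppose 10 ∣ s and 7 ∣ s. Any common multiple of 10 and 7 is a multiple of their lcm; here gcd(10, 7) = 1, so lcm(10, 7) = 10·7 = 70, so 70 ∣ s. Since 5 ∣ 70, it follows that 5 ∣ s.

The forward direction fails; the converse holds.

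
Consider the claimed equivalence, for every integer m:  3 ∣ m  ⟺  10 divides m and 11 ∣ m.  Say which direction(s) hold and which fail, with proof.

Neither implication holds.

[⇒] This fails: take m = 3. Certainly 3 ∣ 3, but 10 ∤ 3.

[⇐] This fails: take m = 110. Both 10 ∣ 110 and 11 ∣ 110, yet 110 is not a multiple of 3 (since 110 = 36·3 + 2), so 3 ∤ 110.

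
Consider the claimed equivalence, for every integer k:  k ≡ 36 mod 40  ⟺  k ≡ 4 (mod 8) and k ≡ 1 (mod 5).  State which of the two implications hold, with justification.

The biconditional holds.

(⇐) If k ≡ 4 (mod 8) and k ≡ 1 (mod 5), then by the Chinese remainder theorem k ≡ 36 (mod 40). This is exactly k ≡ 36 (mod 40).

(⇒) Suppose k ≡ 36 (mod 40); write k = 40j + 36. Since 8 ∣ 40, reducing mod 8 gives k ≡ 36 ≡ 4 (mod 8); since 5 ∣ 40, reducing mod 5 gives k ≡ 36 ≡ 1 (mod 5).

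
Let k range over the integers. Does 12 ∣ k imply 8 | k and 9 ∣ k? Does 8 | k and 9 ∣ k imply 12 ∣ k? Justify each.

Not equivalent: only (⇐) holds.

[⇐] Suppose 8 ∣ k and 9 ∣ k. Any common multiple of 8 and 9 is a multiple of their lcm; here gcd(8, 9) = 1, so lcm(8, 9) = 8·9 = 72, so 72 ∣ k. Since 12 ∣ 72, it follows that 12 ∣ k.

[⇒] This fails: take k = 12. Certainly 12 ∣ 12, but 8 ∤ 12.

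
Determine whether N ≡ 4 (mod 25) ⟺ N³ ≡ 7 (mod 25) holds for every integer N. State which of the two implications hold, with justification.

Neither implication holds.

(⇒) This fails: take N = 4. Then 4 ≡ 4 (mod 25), but 4³ = 64 ≡ 14 (mod 25), not 7.

(⇐) This fails: take N = 18. Then 18³ = 5832 ≡ 7 (mod 25), yet 18 ≡ 18 (mod 25), not 4.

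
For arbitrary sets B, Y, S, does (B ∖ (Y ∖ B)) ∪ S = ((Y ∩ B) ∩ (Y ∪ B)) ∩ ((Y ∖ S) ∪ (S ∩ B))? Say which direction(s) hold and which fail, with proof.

(⟸) Let x ∈ ((Y ∩ B) ∩ (Y ∪ B)) ∩ ((Y ∖ S) ∪ (S ∩ B)). Then either x ∈ B ∩ Y and x ∉ S; or x ∈ B ∩ Y ∩ S. In each case x ∈ (B ∖ (Y ∖ B)) ∪ S, so ((Y ∩ B) ∩ (Y ∪ B)) ∩ ((Y ∖ S) ∪ (S ∩ B)) ⊆ (B ∖ (Y ∖ B)) ∪ S.

(⟹) This inclusion fails. Take B = {1}, Y = ∅, S = ∅; then 1 ∈ (B ∖ (Y ∖ B)) ∪ S but 1 ∉ ((Y ∩ B) ∩ (Y ∪ B)) ∩ ((Y ∖ S) ∪ (S ∩ B)).

The sets are not equal: only the reverse inclusion holds.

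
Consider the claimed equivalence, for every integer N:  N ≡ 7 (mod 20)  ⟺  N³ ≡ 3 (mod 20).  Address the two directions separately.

Both implications hold.

[⇒] Suppose N ≡ 7 (mod 20). Write N = 20j + 7. Then (20j + 7)³ = 8000j³ + 8400j² + 2940j + 343 = 20(400j³ + 420j² + 147j + 17) + 3, so N³ ≡ 3 (mod 20).

[⇐] Conversely, suppose N³ ≡ 3 (mod 20). The only residue r in {0, …, 19} with r³ ≡ 3 (mod 20) is r = 7, so N ≡ 7 (mod 20).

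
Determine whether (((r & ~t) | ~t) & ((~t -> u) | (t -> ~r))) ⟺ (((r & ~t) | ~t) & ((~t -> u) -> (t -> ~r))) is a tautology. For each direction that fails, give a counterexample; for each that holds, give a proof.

[⇒] Assume the antecedent. If r is true, the antecedent forces (r = T, t = F, u = F) or (r = T, t = F, u = T), and the consequent holds there. If r is false, the antecedent forces (r = F, t = F, u = F) or (r = F, t = F, u = T), and the consequent holds there. Either way the consequent holds.

[⇐] Assume the antecedent. If r is true, the antecedent forces (r = T, t = F, u = F) or (r = T, t = F, u = T), and the consequent holds there. If r is false, the antecedent forces (r = F, t = F, u = F) or (r = F, t = F, u = T), and the consequent holds there. Either way the consequent holds.

Both directions hold; the statement is true.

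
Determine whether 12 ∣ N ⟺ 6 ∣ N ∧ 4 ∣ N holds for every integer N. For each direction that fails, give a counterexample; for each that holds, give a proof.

(⇐) Suppose 6 ∣ N and 4 ∣ N. Any common multiple of 6 and 4 is a multiple of their lcm; here lcm(6, 4) = 6·4/gcd(6, 4) = 24/2 = 12, so 12 ∣ N.

(⇒) If 12 ∣ N, write N = 12q. Since 12 = 2·6, N = 6·(2q), so 6 ∣ N; and since 12 = 3·4, N = 4·(3q), so 4 ∣ N.

Both directions hold; the statement is true.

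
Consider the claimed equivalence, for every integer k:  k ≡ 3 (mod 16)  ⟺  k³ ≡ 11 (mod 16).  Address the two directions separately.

Both directions hold.

[⇐] Suppose k³ ≡ 11 (mod 16). The only residue r in {0, …, 15} with r³ ≡ 11 (mod 16) is r = 3, so k ≡ 3 (mod 16).

[⇒] Suppose k ≡ 3 (mod 16). Write k = 16j + 3. Then (16j + 3)³ = 4096j³ + 2304j² + 432j + 27 = 16(256j³ + 144j² + 27j + 1) + 11, so k³ ≡ 11 (mod 16).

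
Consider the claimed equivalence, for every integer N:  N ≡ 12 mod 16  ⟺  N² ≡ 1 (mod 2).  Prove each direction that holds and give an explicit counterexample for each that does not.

Neither implication holds.

Forward direction. This fails: take N = 12. Then 12 ≡ 12 (mod 16), but 12² = 144 ≡ 0 (mod 2), not 1.

Converse. This fails: take N = 1. Then 1² = 1 ≡ 1 (mod 2), yet 1 ≡ 1 (mod 16), not 12.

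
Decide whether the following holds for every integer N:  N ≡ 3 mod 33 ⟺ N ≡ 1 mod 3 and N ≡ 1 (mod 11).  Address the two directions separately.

[⇒] This fails: N = 3 gives 3 ≡ 3 (mod 33) but 3 ≡ 0 (mod 3), so the conjunction on the right does not hold.

[⇐] This fails: N = 1 satisfies both congruences on the right (1 ≡ 1 mod 3 and 1 ≡ 1 mod 11) yet 1 ≡ 1 (mod 33), not 3.

Neither implication holds.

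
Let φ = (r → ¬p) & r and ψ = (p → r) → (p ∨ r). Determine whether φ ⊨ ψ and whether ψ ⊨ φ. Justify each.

(←) This fails. Under p = T, r = F, the left side is false but the right side is true.

(→) Assume the antecedent. If p is true, the antecedent cannot hold. If p is false, the antecedent forces (p = F, r = T), and (p → r) → (p ∨ r) holds there. Either way (p → r) → (p ∨ r) holds.

Only the forward implication holds.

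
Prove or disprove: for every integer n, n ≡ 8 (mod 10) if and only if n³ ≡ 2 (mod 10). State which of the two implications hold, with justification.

Both implications hold.

Forward direction. Suppose n ≡ 8 (mod 10). Write n = 10j + 8. Then (10j + 8)³ = 1000j³ + 2400j² + 1920j + 512 = 10(100j³ + 240j² + 192j + 51) + 2, so n³ ≡ 2 (mod 10).

Converse. For the converse, argue contrapositively. If n ≢ 8 (mod 10), then n is congruent to one of 0, 1, 2, 3, 4, 5, 6, 7, 9 modulo 10, and these give n³ ≡ 0, 1, 8, 7, 4, 5, 6, 3, 9 respectively — never 2.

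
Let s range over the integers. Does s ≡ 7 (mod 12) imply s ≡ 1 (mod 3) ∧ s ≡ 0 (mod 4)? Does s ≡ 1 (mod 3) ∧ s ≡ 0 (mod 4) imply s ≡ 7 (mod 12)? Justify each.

Neither implication holds.

[⇒] This fails: s = 7 gives 7 ≡ 7 (mod 12) but 7 ≡ 3 (mod 4), so the conjunction on the right does not hold.

[⇐] This fails: s = 4 satisfies both congruences on the right (4 ≡ 1 mod 3 and 4 ≡ 0 mod 4) yet 4 ≡ 4 (mod 12), not 7.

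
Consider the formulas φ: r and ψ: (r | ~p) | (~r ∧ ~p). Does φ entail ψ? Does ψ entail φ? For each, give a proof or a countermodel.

(→) Assume the antecedent. If r is true, (r | ~p) | (~r ∧ ~p) reduces to true regardless of the other variables. If r is false, the antecedent cannot hold. Either way (r | ~p) | (~r ∧ ~p) holds.

(←) This fails. Under r = F, p = F, the left side is false but the right side is true.

The forward direction holds; the converse fails.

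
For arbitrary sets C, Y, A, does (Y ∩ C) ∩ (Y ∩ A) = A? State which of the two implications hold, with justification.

The sets are not equal: only the forward inclusion holds.

(⊆) Let x ∈ (Y ∩ C) ∩ (Y ∩ A). Then x ∈ C ∩ Y ∩ A, from which x ∈ A.

(⊇) This inclusion fails. Take C = ∅, Y = ∅, A = {1}; then 1 ∈ A but 1 ∉ (Y ∩ C) ∩ (Y ∩ A).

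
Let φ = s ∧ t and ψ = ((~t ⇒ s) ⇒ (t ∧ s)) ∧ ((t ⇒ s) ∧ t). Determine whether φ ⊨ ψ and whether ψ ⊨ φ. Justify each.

Both directions hold; the statement is true.

(→) Assume the antecedent. If t is true, the antecedent forces (t = T, s = T), and the consequent holds there. If t is false, the antecedent cannot hold. Either way the consequent holds.

(←) Assume the antecedent. If t is true, the antecedent forces (t = T, s = T), and s ∧ t holds there. If t is false, the antecedent cannot hold. Either way s ∧ t holds.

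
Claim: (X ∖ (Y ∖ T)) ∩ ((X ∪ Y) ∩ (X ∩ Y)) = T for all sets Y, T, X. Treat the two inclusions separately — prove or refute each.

The sets are not equal: only the forward inclusion holds.

Forward inclusion. Let x ∈ (X ∖ (Y ∖ T)) ∩ ((X ∪ Y) ∩ (X ∩ Y)). Then x ∈ Y ∩ T ∩ X, from which x ∈ T.

Reverse inclusion. This inclusion fails. Take Y = ∅, T = {1}, X = ∅; then 1 ∈ T but 1 ∉ (X ∖ (Y ∖ T)) ∩ ((X ∪ Y) ∩ (X ∩ Y)).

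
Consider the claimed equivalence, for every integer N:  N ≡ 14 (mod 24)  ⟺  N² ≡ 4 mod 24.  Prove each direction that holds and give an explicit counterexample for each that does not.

The forward direction holds; the converse fails.

(→) Suppose N ≡ 14 (mod 24). Write N = 24j + 14. Then (24j + 14)² = 576j² + 672j + 196 = 24(24j² + 28j + 8) + 4, so N² ≡ 4 (mod 24).

(←) This fails: take N = 2. Then 2² = 4 ≡ 4 (mod 24), yet 2 ≡ 2 (mod 24), not 14.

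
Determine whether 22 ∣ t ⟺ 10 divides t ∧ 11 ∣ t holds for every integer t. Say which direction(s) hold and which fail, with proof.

Only the converse holds.

(←) Suppose 10 ∣ t and 11 ∣ t. Any common multiple of 10 and 11 is a multiple of their lcm; here gcd(10, 11) = 1, so lcm(10, 11) = 10·11 = 110, so 110 ∣ t. Since 22 ∣ 110, it follows that 22 ∣ t.

(→) This fails: take t = 22. Certainly 22 ∣ 22, but 10 ∤ 22.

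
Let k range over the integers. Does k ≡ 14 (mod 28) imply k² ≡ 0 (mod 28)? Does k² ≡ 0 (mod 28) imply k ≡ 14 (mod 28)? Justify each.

(⇒) Suppose k ≡ 14 (mod 28). Write k = 28j + 14. Then (28j + 14)² = 784j² + 784j + 196 = 28(28j² + 28j + 7) + 0, so k² ≡ 0 (mod 28).

(⇐) This fails: take k = 0. Then 0² = 0 ≡ 0 (mod 28), yet 0 ≡ 0 (mod 28), not 14.

Only the forward direction holds.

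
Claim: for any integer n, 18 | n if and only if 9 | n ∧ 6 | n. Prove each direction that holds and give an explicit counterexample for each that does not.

(⟸) Suppose 9 ∣ n and 6 ∣ n. Any common multiple of 9 and 6 is a multiple of their lcm; here lcm(9, 6) = 9·6/gcd(9, 6) = 54/3 = 18, so 18 ∣ n.

(⟹) If 18 ∣ n, write n = 18q. Since 18 = 2·9, n = 9·(2q), so 9 ∣ n; and since 18 = 3·6, n = 6·(3q), so 6 ∣ n.

Equivalent; both directions hold.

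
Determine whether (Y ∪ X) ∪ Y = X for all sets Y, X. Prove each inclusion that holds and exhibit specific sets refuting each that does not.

The sets are not equal: only the reverse inclusion holds.

(⟹) This inclusion fails. Take Y = {1}, X = ∅; then 1 ∈ (Y ∪ X) ∪ Y but 1 ∉ X.

(⟸) Let x ∈ X. Then either x ∈ X and x ∉ Y; or x ∈ Y ∩ X. In each case x ∈ (Y ∪ X) ∪ Y, so X ⊆ (Y ∪ X) ∪ Y.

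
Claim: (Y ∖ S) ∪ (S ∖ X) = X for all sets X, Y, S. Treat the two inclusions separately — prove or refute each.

Neither inclusion holds.

(⊆) This inclusion fails. Take X = ∅, Y = {1}, S = ∅; then 1 ∈ (Y ∖ S) ∪ (S ∖ X) but 1 ∉ X.

(⊇) This inclusion fails. Take X = {1}, Y = ∅, S = ∅; then 1 ∈ X but 1 ∉ (Y ∖ S) ∪ (S ∖ X).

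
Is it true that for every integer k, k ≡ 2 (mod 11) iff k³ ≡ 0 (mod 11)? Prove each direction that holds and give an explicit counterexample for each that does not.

Neither implication holds.

Forward direction. This fails: take k = 2. Then 2 ≡ 2 (mod 11), but 2³ = 8 ≡ 8 (mod 11), not 0.

Converse. This fails: take k = 0. Then 0³ = 0 ≡ 0 (mod 11), yet 0 ≡ 0 (mod 11), not 2.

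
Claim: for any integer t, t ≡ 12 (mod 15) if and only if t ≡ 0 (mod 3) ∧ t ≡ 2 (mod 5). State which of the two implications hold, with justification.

Both directions hold.

(⟸) If t ≡ 0 (mod 3) and t ≡ 2 (mod 5), then by the Chinese remainder theorem t ≡ 12 (mod 15). This is exactly t ≡ 12 (mod 15).

(⟹) Suppose t ≡ 12 (mod 15); write t = 15j + 12. Since 3 ∣ 15, reducing mod 3 gives t ≡ 12 ≡ 0 (mod 3); since 5 ∣ 15, reducing mod 5 gives t ≡ 12 ≡ 2 (mod 5).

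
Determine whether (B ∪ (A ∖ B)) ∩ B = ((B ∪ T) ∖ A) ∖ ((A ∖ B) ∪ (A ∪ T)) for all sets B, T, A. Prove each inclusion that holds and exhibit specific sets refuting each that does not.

(⊆) This inclusion fails. Take B = {1}, T = {1}, A = ∅; then 1 ∈ (B ∪ (A ∖ B)) ∩ B but 1 ∉ ((B ∪ T) ∖ A) ∖ ((A ∖ B) ∪ (A ∪ T)).

(⊇) Let x ∈ ((B ∪ T) ∖ A) ∖ ((A ∖ B) ∪ (A ∪ T)). Then x ∈ B and x ∉ T, A, from which x ∈ (B ∪ (A ∖ B)) ∩ B.

(⊆) fails; (⊇) holds.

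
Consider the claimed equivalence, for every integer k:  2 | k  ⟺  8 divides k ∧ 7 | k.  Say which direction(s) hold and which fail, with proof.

(←) Suppose 8 ∣ k and 7 ∣ k. Any common multiple of 8 and 7 is a multiple of their lcm; here gcd(8, 7) = 1, so lcm(8, 7) = 8·7 = 56, so 56 ∣ k. Since 2 ∣ 56, it follows that 2 ∣ k.

(→) This fails: take k = 2. Certainly 2 ∣ 2, but 8 ∤ 2.

The forward direction fails; the converse holds.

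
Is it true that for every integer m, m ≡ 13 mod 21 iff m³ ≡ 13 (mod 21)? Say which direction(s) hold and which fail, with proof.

Not equivalent: only (⇒) holds.

(⟹) Suppose m ≡ 13 mod 21. Write m = 21j + 13. Then (21j + 13)³ = 9261j³ + 17199j² + 10647j + 2197 = 21(441j³ + 819j² + 507j + 104) + 13, so m³ ≡ 13 (mod 21).

(⟸) This fails: take m = 10. Then 10³ = 1000 ≡ 13 (mod 21), yet 10 ≡ 10 (mod 21), not 13.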